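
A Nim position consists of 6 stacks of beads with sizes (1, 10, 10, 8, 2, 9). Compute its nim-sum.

Nim-sum: 1 ⊕ 10 ⊕ 10 ⊕ 8 ⊕ 2 ⊕ 9 = 2.

2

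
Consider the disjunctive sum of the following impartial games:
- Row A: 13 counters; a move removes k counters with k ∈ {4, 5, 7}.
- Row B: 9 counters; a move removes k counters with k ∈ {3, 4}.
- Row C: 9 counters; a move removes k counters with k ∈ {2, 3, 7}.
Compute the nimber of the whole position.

2

For row A, compute g(0), g(1), … with moves {4, 5, 7}:
k:     0  1  2  3  4  5  6  7  8  9 10 11 12 13
g(k):  0  0  0  0  1  1  1  1  2  2  2  0  0  0
So g(13) = 0.
Build the Grundy sequence for row B with g(k) = mex{g(k−s) : s ∈ {3, 4}, s ≤ k}:
k:     0  1  2  3  4  5  6  7  8  9
g(k):  0  0  0  1  1  1  2  0  0  0
So g(9) = 0.
Build the Grundy sequence for row C with g(k) = mex{g(k−s) : s ∈ {2, 3, 7}, s ≤ k}:
k:     0  1  2  3  4  5  6  7  8  9
g(k):  0  0  1  1  2  0  0  1  1  2
So g(9) = 2.
By the Sprague-Grundy theorem, the Grundy value of a sum of independent games is the XOR of the component values.
Combined value = 0 ⊕ 0 ⊕ 2 = 2.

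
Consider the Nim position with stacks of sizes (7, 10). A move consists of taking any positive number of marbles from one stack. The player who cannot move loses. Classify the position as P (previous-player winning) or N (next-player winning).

Nim-sum: 7 ^ 10 = 13.
The nim-sum is 13 ≠ 0, so this is an N-position: the player to move can win.

N-position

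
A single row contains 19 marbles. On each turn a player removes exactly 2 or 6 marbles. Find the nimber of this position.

Build the Grundy sequence with g(k) = mex{g(k−s) : s ∈ {2, 6}, s ≤ k}:
k:     0  1  2  3  4  5  6  7  8  9 10 11 12 13 14 15 16 17 18 19
g(k):  0  0  1  1  0  0  1  1  0  0  1  1  0  0  1  1  0  0  1  1
So g(19) = 1.

1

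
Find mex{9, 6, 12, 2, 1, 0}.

3

The values 0, 1, 2 are all present; 3 is the first non-negative integer missing from the set.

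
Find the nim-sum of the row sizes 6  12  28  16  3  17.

20

Compute the nim-sum pairwise:
6 ^ 12 = 10
10 ^ 28 = 22
22 ^ 16 = 6
6 ^ 3 = 5
5 ^ 17 = 20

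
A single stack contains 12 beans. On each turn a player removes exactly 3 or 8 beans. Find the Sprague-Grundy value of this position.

0

Build the Grundy sequence with g(k) = mex{g(k−s) : s ∈ {3, 8}, s ≤ k}:
g(0) = mex{} = 0
g(1) = mex{} = 0
g(2) = mex{} = 0
g(3) = mex{0} = 1
g(4) = mex{0} = 1
g(5) = mex{0} = 1
g(6) = mex{1} = 0
g(7) = mex{1} = 0
g(8) = mex{0,1} = 2
g(9) = mex{0} = 1
g(10) = mex{0} = 1
g(11) = mex{1,2} = 0
g(12) = mex{1} = 0
So g(12) = 0.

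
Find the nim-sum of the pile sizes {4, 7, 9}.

Nim-sum: 4 ^ 7 ^ 9 = 10.

10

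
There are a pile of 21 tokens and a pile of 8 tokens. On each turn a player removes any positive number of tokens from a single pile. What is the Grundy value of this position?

In binary:
  10101  (21)
  01000  (8)
  -----
  11101  (29)

29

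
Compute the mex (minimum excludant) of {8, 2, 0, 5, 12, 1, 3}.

4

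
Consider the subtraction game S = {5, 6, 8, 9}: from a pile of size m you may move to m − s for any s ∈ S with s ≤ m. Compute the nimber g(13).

Grundy values for subtraction set {5, 6, 8, 9}:
g(0) = mex{} = 0
g(1) = mex{} = 0
g(2) = mex{} = 0
g(3) = mex{} = 0
g(4) = mex{} = 0
g(5) = mex{0} = 1
g(6) = mex{0} = 1
g(7) = mex{0} = 1
g(8) = mex{0} = 1
g(9) = mex{0} = 1
g(10) = mex{0,1} = 2
g(11) = mex{0,1} = 2
g(12) = mex{0,1} = 2
g(13) = mex{0,1} = 2
So g(13) = 2.

2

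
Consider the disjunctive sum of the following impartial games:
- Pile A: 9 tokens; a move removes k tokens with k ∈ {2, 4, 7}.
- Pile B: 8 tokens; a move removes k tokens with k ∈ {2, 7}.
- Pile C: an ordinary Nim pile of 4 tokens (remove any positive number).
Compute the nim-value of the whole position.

6

For pile A, compute g(0), g(1), … with moves {2, 4, 7}:
g(0) = mex{} = 0
g(1) = mex{} = 0
g(2) = mex{0} = 1
g(3) = mex{0} = 1
g(4) = mex{0,1} = 2
g(5) = mex{0,1} = 2
g(6) = mex{1,2} = 0
g(7) = mex{0,1,2} = 3
g(8) = mex{0,2} = 1
g(9) = mex{1,2,3} = 0
So g(9) = 0.
Grundy values for pile B (subtraction set {2, 7}):
k:     0  1  2  3  4  5  6  7  8
g(k):  0  0  1  1  0  0  1  1  2
So g(8) = 2.
Pile C is a plain Nim pile of size 4, so its Grundy value is 4.
The value of a disjunctive sum is the nim-sum of the parts.
Combined value = 0 ⊕ 2 ⊕ 4 = 6.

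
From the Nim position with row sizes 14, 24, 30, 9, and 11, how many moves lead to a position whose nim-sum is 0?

Nim-sum: 14 ^ 24 ^ 30 ^ 9 ^ 11 = 10.
The overall nim-sum is X = 10. A row of size p has a winning move iff p XOR X < p (reduce it to p XOR X).
  14: 14 XOR 10 = 4 < 14 — winning move (to 4).
  24: 24 XOR 10 = 18 < 24 — winning move (to 18).
  30: 30 XOR 10 = 20 < 30 — winning move (to 20).
  9: 9 XOR 10 = 3 < 9 — winning move (to 3).
  11: 11 XOR 10 = 1 < 11 — winning move (to 1).
That gives 5 winning moves.

5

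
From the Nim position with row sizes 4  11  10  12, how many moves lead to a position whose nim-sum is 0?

3

Compute the nim-sum pairwise:
4 ^ 11 = 15
15 ^ 10 = 5
5 ^ 12 = 9
The overall nim-sum is X = 9. A row of size p has a winning move iff p XOR X < p (reduce it to p XOR X).
  4: 4 XOR 9 = 13 ≥ 4 — no move.
  11: 11 XOR 9 = 2 < 11 — winning move (to 2).
  10: 10 XOR 9 = 3 < 10 — winning move (to 3).
  12: 12 XOR 9 = 5 < 12 — winning move (to 5).
That gives 3 winning moves.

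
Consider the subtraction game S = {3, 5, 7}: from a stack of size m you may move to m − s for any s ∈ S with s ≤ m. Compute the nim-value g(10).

0

Compute g(0), g(1), … for moves {3, 5, 7}:
g(0) = mex{} = 0
g(1) = mex{} = 0
g(2) = mex{} = 0
g(3) = mex{0} = 1
g(4) = mex{0} = 1
g(5) = mex{0} = 1
g(6) = mex{0,1} = 2
g(7) = mex{0,1} = 2
g(8) = mex{0,1} = 2
g(9) = mex{0,1,2} = 3
g(10) = mex{1,2} = 0
So g(10) = 0.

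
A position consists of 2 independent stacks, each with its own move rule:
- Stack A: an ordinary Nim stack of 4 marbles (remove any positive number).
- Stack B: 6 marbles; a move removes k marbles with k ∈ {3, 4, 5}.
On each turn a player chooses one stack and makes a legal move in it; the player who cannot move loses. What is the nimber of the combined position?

Stack A is a plain Nim stack of size 4, so its Grundy value is 4.
For stack B, compute g(0), g(1), … with moves {3, 4, 5}:
g(0) = mex{} = 0
g(1) = mex{} = 0
g(2) = mex{} = 0
g(3) = mex{0} = 1
g(4) = mex{0} = 1
g(5) = mex{0} = 1
g(6) = mex{0,1} = 2
So g(6) = 2.
By the Sprague-Grundy theorem, the Grundy value of a sum of independent games is the XOR of the component values.
Combined value = 4 ⊕ 2 = 6.

6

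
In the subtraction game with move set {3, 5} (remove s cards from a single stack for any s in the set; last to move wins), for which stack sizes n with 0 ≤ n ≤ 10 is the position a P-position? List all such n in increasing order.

Compute g(0), g(1), … for moves {3, 5}:
g(0) = mex{} = 0
g(1) = mex{} = 0
g(2) = mex{} = 0
g(3) = mex{0} = 1
g(4) = mex{0} = 1
g(5) = mex{0} = 1
g(6) = mex{0,1} = 2
g(7) = mex{0,1} = 2
g(8) = mex{1} = 0
g(9) = mex{1,2} = 0
g(10) = mex{1,2} = 0
The P-positions (g = 0) in 0..10 are 0, 1, 2, 8, 9, 10.

0, 1, 2, 8, 9, 10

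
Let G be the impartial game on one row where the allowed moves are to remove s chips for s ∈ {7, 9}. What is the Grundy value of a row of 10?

Compute g(0), g(1), … for moves {7, 9}:
k:     0  1  2  3  4  5  6  7  8  9 10
g(k):  0  0  0  0  0  0  0  1  1  1  1
So g(10) = 1.

1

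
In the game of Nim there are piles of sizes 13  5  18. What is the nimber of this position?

Bitwise XOR of the heap sizes:
  01101  (13)
  00101  (5)
  10010  (18)
  -----
  11010  (26)

26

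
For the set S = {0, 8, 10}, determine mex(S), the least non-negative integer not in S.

1

0 is in the set but 1 is not, so the mex is 1.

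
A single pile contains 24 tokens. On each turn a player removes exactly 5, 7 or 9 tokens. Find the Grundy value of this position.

2

Compute g(0), g(1), … for moves {5, 7, 9}:
k:     0  1  2  3  4  5  6  7  8  9 10 11 12 13 14 15 16 17 18 19 20 21 22 23 24
g(k):  0  0  0  0  0  1  1  1  1  1  2  2  2  2  0  0  0  0  0  1  1  1  1  1  2
So g(24) = 2.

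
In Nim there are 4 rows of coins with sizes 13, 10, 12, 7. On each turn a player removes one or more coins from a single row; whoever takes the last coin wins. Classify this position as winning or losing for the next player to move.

Nim-sum: 13 ⊕ 10 ⊕ 12 ⊕ 7 = 12.
The nim-sum is 12 ≠ 0, so this is an N-position: the player to move can win.

Winning position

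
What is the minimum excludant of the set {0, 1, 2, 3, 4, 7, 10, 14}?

5

The values 0, 1, 2, 3, 4 are all present; 5 is the first non-negative integer missing from the set.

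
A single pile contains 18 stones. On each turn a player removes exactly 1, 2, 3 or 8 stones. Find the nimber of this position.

0

Compute g(0), g(1), … for moves {1, 2, 3, 8}:
k:     0  1  2  3  4  5  6  7  8  9 10 11 12 13 14 15 16 17 18
g(k):  0  1  2  3  0  1  2  3  4  0  1  2  3  0  1  2  3  4  0
So g(18) = 0.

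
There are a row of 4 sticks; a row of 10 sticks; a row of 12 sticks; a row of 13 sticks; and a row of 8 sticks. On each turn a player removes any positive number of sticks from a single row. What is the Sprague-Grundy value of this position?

7

Nim-sum: 4 ⊕ 10 ⊕ 12 ⊕ 13 ⊕ 8 = 7.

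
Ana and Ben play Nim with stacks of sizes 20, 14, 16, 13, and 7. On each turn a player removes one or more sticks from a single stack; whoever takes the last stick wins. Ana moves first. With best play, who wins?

Ben wins

Compute the nim-sum pairwise:
20 XOR 14 = 26
26 XOR 16 = 10
10 XOR 13 = 7
7 XOR 7 = 0
The nim-sum is 0, so this is a P-position: the player to move is in a losing position under optimal play; Ana is about to move from it and so loses — Ben wins.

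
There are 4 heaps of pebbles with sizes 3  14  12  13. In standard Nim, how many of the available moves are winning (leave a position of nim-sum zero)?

3

Compute the nim-sum pairwise:
3 ^ 14 = 13
13 ^ 12 = 1
1 ^ 13 = 12
The overall nim-sum is X = 12. A heap of size p has a winning move iff p XOR X < p (reduce it to p XOR X).
  3: 3 XOR 12 = 15 ≥ 3 — no move.
  14: 14 XOR 12 = 2 < 14 — winning move (to 2).
  12: 12 XOR 12 = 0 < 12 — winning move (to 0).
  13: 13 XOR 12 = 1 < 13 — winning move (to 1).
That gives 3 winning moves.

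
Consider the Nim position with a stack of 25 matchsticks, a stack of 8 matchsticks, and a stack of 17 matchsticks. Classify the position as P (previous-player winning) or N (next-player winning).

P-position

Compute the nim-sum pairwise:
25 ^ 8 = 17
17 ^ 17 = 0
The nim-sum is 0, so this is a P-position: the player to move is in a losing position under optimal play.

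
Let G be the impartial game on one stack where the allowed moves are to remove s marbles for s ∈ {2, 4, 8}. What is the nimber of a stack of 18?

Grundy values for subtraction set {2, 4, 8}:
k:     0  1  2  3  4  5  6  7  8  9 10 11 12 13 14 15 16 17 18
g(k):  0  0  1  1  2  2  0  0  1  1  2  2  0  0  1  1  2  2  0
So g(18) = 0.

0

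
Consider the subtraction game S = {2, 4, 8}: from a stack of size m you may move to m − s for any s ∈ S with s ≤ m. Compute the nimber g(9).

Build the Grundy sequence with g(k) = mex{g(k−s) : s ∈ {2, 4, 8}, s ≤ k}:
g(0) = mex{} = 0
g(1) = mex{} = 0
g(2) = mex{0} = 1
g(3) = mex{0} = 1
g(4) = mex{0,1} = 2
g(5) = mex{0,1} = 2
g(6) = mex{1,2} = 0
g(7) = mex{1,2} = 0
g(8) = mex{0,2} = 1
g(9) = mex{0,2} = 1
So g(9) = 1.

1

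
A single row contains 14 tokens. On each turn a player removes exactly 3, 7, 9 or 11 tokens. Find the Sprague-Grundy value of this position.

0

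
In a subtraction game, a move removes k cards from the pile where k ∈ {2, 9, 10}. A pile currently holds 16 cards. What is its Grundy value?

Grundy values for subtraction set {2, 9, 10}:
k:     0  1  2  3  4  5  6  7  8  9 10 11 12 13 14 15 16
g(k):  0  0  1  1  0  0  1  1  0  2  1  3  0  2  1  3  0
So g(16) = 0.

0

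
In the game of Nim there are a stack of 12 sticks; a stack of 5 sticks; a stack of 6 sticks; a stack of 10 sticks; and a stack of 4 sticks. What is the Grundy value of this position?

1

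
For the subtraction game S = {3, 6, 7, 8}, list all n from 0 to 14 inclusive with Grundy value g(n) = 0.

0, 1, 2, 11, 12, 13

Compute g(0), g(1), … for moves {3, 6, 7, 8}:
g(0) = mex{} = 0
g(1) = mex{} = 0
g(2) = mex{} = 0
g(3) = mex{0} = 1
g(4) = mex{0} = 1
g(5) = mex{0} = 1
g(6) = mex{0,1} = 2
g(7) = mex{0,1} = 2
g(8) = mex{0,1} = 2
g(9) = mex{0,1,2} = 3
g(10) = mex{0,1,2} = 3
g(11) = mex{1,2} = 0
g(12) = mex{1,2,3} = 0
g(13) = mex{1,2,3} = 0
g(14) = mex{0,2} = 1
The P-positions (g = 0) in 0..14 are 0, 1, 2, 11, 12, 13.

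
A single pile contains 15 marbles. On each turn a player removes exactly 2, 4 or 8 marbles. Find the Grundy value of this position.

1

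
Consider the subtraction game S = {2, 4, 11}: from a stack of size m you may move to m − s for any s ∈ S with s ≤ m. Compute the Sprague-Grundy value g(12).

3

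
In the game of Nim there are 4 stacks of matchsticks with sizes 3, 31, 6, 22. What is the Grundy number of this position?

Nim-sum: 3 ⊕ 31 ⊕ 6 ⊕ 22 = 12.

12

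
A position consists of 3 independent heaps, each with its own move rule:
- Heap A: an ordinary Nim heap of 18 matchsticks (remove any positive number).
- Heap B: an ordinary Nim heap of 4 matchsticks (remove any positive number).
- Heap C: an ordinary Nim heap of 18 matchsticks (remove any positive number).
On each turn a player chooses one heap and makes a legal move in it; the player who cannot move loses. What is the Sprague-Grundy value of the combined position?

Heap A is a plain Nim heap of size 18, so its Grundy value is 18.
Heap B is a plain Nim heap of size 4, so its Grundy value is 4.
Heap C is a plain Nim heap of size 18, so its Grundy value is 18.
By the Sprague-Grundy theorem, the Grundy value of a sum of independent games is the XOR of the component values.
Combined value = 18 XOR 4 XOR 18 = 4.

4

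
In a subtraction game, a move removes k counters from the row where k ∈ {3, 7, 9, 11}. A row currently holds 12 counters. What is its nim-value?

Compute g(0), g(1), … for moves {3, 7, 9, 11}:
k:     0  1  2  3  4  5  6  7  8  9 10 11 12
g(k):  0  0  0  1  1  1  0  2  2  1  3  3  2
So g(12) = 2.

2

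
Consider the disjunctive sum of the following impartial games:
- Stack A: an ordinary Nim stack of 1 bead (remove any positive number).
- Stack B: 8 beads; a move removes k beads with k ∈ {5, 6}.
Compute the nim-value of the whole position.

0

Stack A is a plain Nim stack of size 1, so its Grundy value is 1.
Build the Grundy sequence for stack B with g(k) = mex{g(k−s) : s ∈ {5, 6}, s ≤ k}:
k:     0  1  2  3  4  5  6  7  8
g(k):  0  0  0  0  0  1  1  1  1
So g(8) = 1.
The value of a disjunctive sum is the nim-sum of the parts.
Combined value = 1 XOR 1 = 0.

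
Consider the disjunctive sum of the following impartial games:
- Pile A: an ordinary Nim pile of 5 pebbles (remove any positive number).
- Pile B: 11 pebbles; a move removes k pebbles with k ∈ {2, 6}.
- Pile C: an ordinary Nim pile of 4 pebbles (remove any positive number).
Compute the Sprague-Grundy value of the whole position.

Pile A is a plain Nim pile of size 5, so its Grundy value is 5.
Build the Grundy sequence for pile B with g(k) = mex{g(k−s) : s ∈ {2, 6}, s ≤ k}:
k:     0  1  2  3  4  5  6  7  8  9 10 11
g(k):  0  0  1  1  0  0  1  1  0  0  1  1
So g(11) = 1.
Pile C is a plain Nim pile of size 4, so its Grundy value is 4.
The value of a disjunctive sum is the nim-sum of the parts.
Combined value = 5 ⊕ 1 ⊕ 4 = 0.

0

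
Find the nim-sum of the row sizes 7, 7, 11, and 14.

Nim-sum: 7 XOR 7 XOR 11 XOR 14 = 5.

5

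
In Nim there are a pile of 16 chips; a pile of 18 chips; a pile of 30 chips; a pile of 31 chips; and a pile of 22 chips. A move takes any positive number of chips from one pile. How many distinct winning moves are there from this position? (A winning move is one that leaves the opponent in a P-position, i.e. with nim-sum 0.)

5

Nim-sum: 16 XOR 18 XOR 30 XOR 31 XOR 22 = 21.
The overall nim-sum is X = 21. A pile of size p has a winning move iff p XOR X < p (reduce it to p XOR X).
  16: 16 XOR 21 = 5 < 16 — winning move (to 5).
  18: 18 XOR 21 = 7 < 18 — winning move (to 7).
  30: 30 XOR 21 = 11 < 30 — winning move (to 11).
  31: 31 XOR 21 = 10 < 31 — winning move (to 10).
  22: 22 XOR 21 = 3 < 22 — winning move (to 3).
That gives 5 winning moves.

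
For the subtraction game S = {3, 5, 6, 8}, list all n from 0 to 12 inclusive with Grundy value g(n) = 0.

0, 1, 2, 11, 12

Build the Grundy sequence with g(k) = mex{g(k−s) : s ∈ {3, 5, 6, 8}, s ≤ k}:
g(0) = mex{} = 0
g(1) = mex{} = 0
g(2) = mex{} = 0
g(3) = mex{0} = 1
g(4) = mex{0} = 1
g(5) = mex{0} = 1
g(6) = mex{0,1} = 2
g(7) = mex{0,1} = 2
g(8) = mex{0,1} = 2
g(9) = mex{0,1,2} = 3
g(10) = mex{0,1,2} = 3
g(11) = mex{1,2} = 0
g(12) = mex{1,2,3} = 0
The P-positions (g = 0) in 0..12 are 0, 1, 2, 11, 12.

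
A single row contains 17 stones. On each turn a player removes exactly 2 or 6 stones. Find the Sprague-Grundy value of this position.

Build the Grundy sequence with g(k) = mex{g(k−s) : s ∈ {2, 6}, s ≤ k}:
k:     0  1  2  3  4  5  6  7  8  9 10 11 12 13 14 15 16 17
g(k):  0  0  1  1  0  0  1  1  0  0  1  1  0  0  1  1  0  0
So g(17) = 0.

0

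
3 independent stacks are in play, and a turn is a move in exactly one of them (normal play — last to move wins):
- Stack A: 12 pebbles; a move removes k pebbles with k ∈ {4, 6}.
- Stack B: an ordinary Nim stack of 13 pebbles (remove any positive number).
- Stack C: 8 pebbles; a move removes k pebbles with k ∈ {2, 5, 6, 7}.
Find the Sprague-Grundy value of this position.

Build the Grundy sequence for stack A with g(k) = mex{g(k−s) : s ∈ {4, 6}, s ≤ k}:
g(0) = mex{} = 0
g(1) = mex{} = 0
g(2) = mex{} = 0
g(3) = mex{} = 0
g(4) = mex{0} = 1
g(5) = mex{0} = 1
g(6) = mex{0} = 1
g(7) = mex{0} = 1
g(8) = mex{0,1} = 2
g(9) = mex{0,1} = 2
g(10) = mex{1} = 0
g(11) = mex{1} = 0
g(12) = mex{1,2} = 0
So g(12) = 0.
Stack B is a plain Nim stack of size 13, so its Grundy value is 13.
Grundy values for stack C (subtraction set {2, 5, 6, 7}):
k:     0  1  2  3  4  5  6  7  8
g(k):  0  0  1  1  0  2  1  3  2
So g(8) = 2.
By the Sprague-Grundy theorem, the Grundy value of a sum of independent games is the XOR of the component values.
Combined value = 0 XOR 13 XOR 2 = 15.

15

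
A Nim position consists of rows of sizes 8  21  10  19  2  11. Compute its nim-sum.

Nim-sum: 8 ^ 21 ^ 10 ^ 19 ^ 2 ^ 11 = 13.

13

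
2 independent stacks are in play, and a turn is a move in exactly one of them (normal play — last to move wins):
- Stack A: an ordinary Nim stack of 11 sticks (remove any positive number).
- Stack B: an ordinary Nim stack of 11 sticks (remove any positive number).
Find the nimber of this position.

0

Stack A is a plain Nim stack of size 11, so its Grundy value is 11.
Stack B is a plain Nim stack of size 11, so its Grundy value is 11.
The value of a disjunctive sum is the nim-sum of the parts.
Combined value = 11 ⊕ 11 = 0.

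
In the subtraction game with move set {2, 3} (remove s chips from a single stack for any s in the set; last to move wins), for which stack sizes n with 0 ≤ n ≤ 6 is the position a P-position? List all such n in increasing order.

0, 1, 5, 6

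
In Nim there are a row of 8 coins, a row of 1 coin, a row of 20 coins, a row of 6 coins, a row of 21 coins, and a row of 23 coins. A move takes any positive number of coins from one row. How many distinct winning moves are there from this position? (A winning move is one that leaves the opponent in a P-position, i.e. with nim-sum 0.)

In binary:
  01000  (8)
  00001  (1)
  10100  (20)
  00110  (6)
  10101  (21)
  10111  (23)
  -----
  11001  (25)
The overall nim-sum is X = 25. A row of size p has a winning move iff p XOR X < p (reduce it to p XOR X).
  8: 8 XOR 25 = 17 ≥ 8 — no move.
  1: 1 XOR 25 = 24 ≥ 1 — no move.
  20: 20 XOR 25 = 13 < 20 — winning move (to 13).
  6: 6 XOR 25 = 31 ≥ 6 — no move.
  21: 21 XOR 25 = 12 < 21 — winning move (to 12).
  23: 23 XOR 25 = 14 < 23 — winning move (to 14).
That gives 3 winning moves.

3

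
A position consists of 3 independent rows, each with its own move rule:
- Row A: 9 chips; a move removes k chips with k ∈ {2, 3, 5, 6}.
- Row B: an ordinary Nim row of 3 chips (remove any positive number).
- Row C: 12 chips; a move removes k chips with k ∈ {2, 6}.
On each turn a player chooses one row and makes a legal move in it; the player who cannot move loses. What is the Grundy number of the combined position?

3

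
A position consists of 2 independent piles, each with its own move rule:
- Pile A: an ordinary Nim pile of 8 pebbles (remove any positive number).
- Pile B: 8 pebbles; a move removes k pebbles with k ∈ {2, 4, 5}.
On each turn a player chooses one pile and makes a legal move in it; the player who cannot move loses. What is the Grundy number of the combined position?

Pile A is a plain Nim pile of size 8, so its Grundy value is 8.
Grundy values for pile B (subtraction set {2, 4, 5}):
g(0) = mex{} = 0
g(1) = mex{} = 0
g(2) = mex{0} = 1
g(3) = mex{0} = 1
g(4) = mex{0,1} = 2
g(5) = mex{0,1} = 2
g(6) = mex{0,1,2} = 3
g(7) = mex{1,2} = 0
g(8) = mex{1,2,3} = 0
So g(8) = 0.
By the Sprague-Grundy theorem, the Grundy value of a sum of independent games is the XOR of the component values.
Combined value = 8 XOR 0 = 8.

8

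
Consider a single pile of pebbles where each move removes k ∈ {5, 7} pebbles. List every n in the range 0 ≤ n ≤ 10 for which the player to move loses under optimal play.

0, 1, 2, 3, 4

Compute g(0), g(1), … for moves {5, 7}:
k:     0  1  2  3  4  5  6  7  8  9 10
g(k):  0  0  0  0  0  1  1  1  1  1  2
The P-positions (g = 0) in 0..10 are 0, 1, 2, 3, 4.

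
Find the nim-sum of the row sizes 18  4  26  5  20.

Bitwise XOR of the heap sizes:
  10010  (18)
  00100  (4)
  11010  (26)
  00101  (5)
  10100  (20)
  -----
  11101  (29)

29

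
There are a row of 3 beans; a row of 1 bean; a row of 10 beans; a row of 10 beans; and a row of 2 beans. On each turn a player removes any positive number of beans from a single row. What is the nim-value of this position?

0

In binary:
  0011  (3)
  0001  (1)
  1010  (10)
  1010  (10)
  0010  (2)
  ----
  0000  (0)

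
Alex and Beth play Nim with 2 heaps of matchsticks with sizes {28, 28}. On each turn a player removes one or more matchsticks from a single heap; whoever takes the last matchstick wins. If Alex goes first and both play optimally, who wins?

Beth wins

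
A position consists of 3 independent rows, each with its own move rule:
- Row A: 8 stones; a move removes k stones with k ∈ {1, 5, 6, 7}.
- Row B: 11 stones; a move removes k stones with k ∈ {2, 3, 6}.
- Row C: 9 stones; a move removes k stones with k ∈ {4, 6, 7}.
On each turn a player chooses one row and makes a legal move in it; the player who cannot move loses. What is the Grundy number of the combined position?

For row A, compute g(0), g(1), … with moves {1, 5, 6, 7}:
g(0) = mex{} = 0
g(1) = mex{0} = 1
g(2) = mex{1} = 0
g(3) = mex{0} = 1
g(4) = mex{1} = 0
g(5) = mex{0} = 1
g(6) = mex{0,1} = 2
g(7) = mex{0,1,2} = 3
g(8) = mex{0,1,3} = 2
So g(8) = 2.
For row B, compute g(0), g(1), … with moves {2, 3, 6}:
k:     0  1  2  3  4  5  6  7  8  9 10 11
g(k):  0  0  1  1  2  0  3  1  2  0  0  1
So g(11) = 1.
Grundy values for row C (subtraction set {4, 6, 7}):
k:     0  1  2  3  4  5  6  7  8  9
g(k):  0  0  0  0  1  1  1  1  2  2
So g(9) = 2.
By the Sprague-Grundy theorem, the Grundy value of a sum of independent games is the XOR of the component values.
Combined value = 2 ⊕ 1 ⊕ 2 = 1.

1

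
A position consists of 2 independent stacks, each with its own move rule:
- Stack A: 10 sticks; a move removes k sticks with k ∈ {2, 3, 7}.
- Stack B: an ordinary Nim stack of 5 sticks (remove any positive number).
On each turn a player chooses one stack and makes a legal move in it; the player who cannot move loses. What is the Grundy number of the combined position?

Grundy values for stack A (subtraction set {2, 3, 7}):
g(0) = mex{} = 0
g(1) = mex{} = 0
g(2) = mex{0} = 1
g(3) = mex{0} = 1
g(4) = mex{0,1} = 2
g(5) = mex{1} = 0
g(6) = mex{1,2} = 0
g(7) = mex{0,2} = 1
g(8) = mex{0} = 1
g(9) = mex{0,1} = 2
g(10) = mex{1} = 0
So g(10) = 0.
Stack B is a plain Nim stack of size 5, so its Grundy value is 5.
The value of a disjunctive sum is the nim-sum of the parts.
Combined value = 0 XOR 5 = 5.

5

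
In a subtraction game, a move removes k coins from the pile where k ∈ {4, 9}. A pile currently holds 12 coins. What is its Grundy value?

Compute g(0), g(1), … for moves {4, 9}:
k:     0  1  2  3  4  5  6  7  8  9 10 11 12
g(k):  0  0  0  0  1  1  1  1  0  2  2  2  1
So g(12) = 1.

1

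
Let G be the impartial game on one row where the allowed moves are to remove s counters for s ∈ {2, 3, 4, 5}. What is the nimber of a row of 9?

1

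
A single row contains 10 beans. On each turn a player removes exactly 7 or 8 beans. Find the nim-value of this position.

1

Grundy values for subtraction set {7, 8}:
g(0) = mex{} = 0
g(1) = mex{} = 0
g(2) = mex{} = 0
g(3) = mex{} = 0
g(4) = mex{} = 0
g(5) = mex{} = 0
g(6) = mex{} = 0
g(7) = mex{0} = 1
g(8) = mex{0} = 1
g(9) = mex{0} = 1
g(10) = mex{0} = 1
So g(10) = 1.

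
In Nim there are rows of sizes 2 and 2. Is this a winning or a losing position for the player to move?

Losing position

Nim-sum: 2 ^ 2 = 0.
The nim-sum is 0, so this is a P-position: the player to move is in a losing position under optimal play.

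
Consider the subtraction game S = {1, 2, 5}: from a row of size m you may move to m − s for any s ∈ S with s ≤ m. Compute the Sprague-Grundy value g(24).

0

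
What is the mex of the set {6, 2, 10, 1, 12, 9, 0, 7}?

The values 0, 1, 2 are all present; 3 is the first non-negative integer missing from the set.

3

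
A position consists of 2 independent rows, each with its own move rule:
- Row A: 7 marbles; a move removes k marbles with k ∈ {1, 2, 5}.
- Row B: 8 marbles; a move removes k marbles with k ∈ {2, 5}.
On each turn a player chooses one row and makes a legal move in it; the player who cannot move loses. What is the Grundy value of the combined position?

Grundy values for row A (subtraction set {1, 2, 5}):
k:     0  1  2  3  4  5  6  7
g(k):  0  1  2  0  1  2  0  1
So g(7) = 1.
Grundy values for row B (subtraction set {2, 5}):
k:     0  1  2  3  4  5  6  7  8
g(k):  0  0  1  1  0  2  1  0  0
So g(8) = 0.
The value of a disjunctive sum is the nim-sum of the parts.
Combined value = 1 XOR 0 = 1.

1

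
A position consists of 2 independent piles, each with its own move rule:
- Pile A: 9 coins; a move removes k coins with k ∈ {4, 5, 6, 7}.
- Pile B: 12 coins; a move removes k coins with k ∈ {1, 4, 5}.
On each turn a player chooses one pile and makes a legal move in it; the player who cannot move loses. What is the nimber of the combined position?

0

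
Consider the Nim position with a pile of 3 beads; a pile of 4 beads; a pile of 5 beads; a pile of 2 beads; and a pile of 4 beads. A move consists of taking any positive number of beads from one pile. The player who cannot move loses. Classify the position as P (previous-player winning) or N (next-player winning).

N-position

In binary:
  011  (3)
  100  (4)
  101  (5)
  010  (2)
  100  (4)
  ---
  100  (4)
The nim-sum is 4 ≠ 0, so this is an N-position: the player to move can win.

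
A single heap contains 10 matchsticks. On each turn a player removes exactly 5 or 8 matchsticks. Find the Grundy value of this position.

2

Compute g(0), g(1), … for moves {5, 8}:
k:     0  1  2  3  4  5  6  7  8  9 10
g(k):  0  0  0  0  0  1  1  1  1  1  2
So g(10) = 2.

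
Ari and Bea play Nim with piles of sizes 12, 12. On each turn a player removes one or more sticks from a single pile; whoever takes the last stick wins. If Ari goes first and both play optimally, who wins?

Compute the nim-sum pairwise:
12 XOR 12 = 0
The nim-sum is 0, so this is a P-position: the player to move is in a losing position under optimal play; Ari is about to move from it and so loses — Bea wins.

Bea wins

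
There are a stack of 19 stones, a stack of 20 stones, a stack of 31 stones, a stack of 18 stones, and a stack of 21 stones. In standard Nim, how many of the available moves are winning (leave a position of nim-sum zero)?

Compute the nim-sum pairwise:
19 XOR 20 = 7
7 XOR 31 = 24
24 XOR 18 = 10
10 XOR 21 = 31
The overall nim-sum is X = 31. A stack of size p has a winning move iff p XOR X < p (reduce it to p XOR X).
  19: 19 XOR 31 = 12 < 19 — winning move (to 12).
  20: 20 XOR 31 = 11 < 20 — winning move (to 11).
  31: 31 XOR 31 = 0 < 31 — winning move (to 0).
  18: 18 XOR 31 = 13 < 18 — winning move (to 13).
  21: 21 XOR 31 = 10 < 21 — winning move (to 10).
That gives 5 winning moves.

5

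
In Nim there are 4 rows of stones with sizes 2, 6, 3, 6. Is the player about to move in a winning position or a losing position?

Winning position

Compute the nim-sum pairwise:
2 XOR 6 = 4
4 XOR 3 = 7
7 XOR 6 = 1
The nim-sum is 1 ≠ 0, so this is an N-position: the player to move can win.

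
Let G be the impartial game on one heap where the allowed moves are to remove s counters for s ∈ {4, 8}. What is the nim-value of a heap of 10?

2

Compute g(0), g(1), … for moves {4, 8}:
k:     0  1  2  3  4  5  6  7  8  9 10
g(k):  0  0  0  0  1  1  1  1  2  2  2
So g(10) = 2.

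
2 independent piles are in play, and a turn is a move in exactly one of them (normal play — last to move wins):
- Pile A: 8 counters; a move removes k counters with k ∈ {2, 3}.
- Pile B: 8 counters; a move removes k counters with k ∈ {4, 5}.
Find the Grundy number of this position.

Grundy values for pile A (subtraction set {2, 3}):
k:     0  1  2  3  4  5  6  7  8
g(k):  0  0  1  1  2  0  0  1  1
So g(8) = 1.
Build the Grundy sequence for pile B with g(k) = mex{g(k−s) : s ∈ {4, 5}, s ≤ k}:
g(0) = mex{} = 0
g(1) = mex{} = 0
g(2) = mex{} = 0
g(3) = mex{} = 0
g(4) = mex{0} = 1
g(5) = mex{0} = 1
g(6) = mex{0} = 1
g(7) = mex{0} = 1
g(8) = mex{0,1} = 2
So g(8) = 2.
The value of a disjunctive sum is the nim-sum of the parts.
Combined value = 1 XOR 2 = 3.

3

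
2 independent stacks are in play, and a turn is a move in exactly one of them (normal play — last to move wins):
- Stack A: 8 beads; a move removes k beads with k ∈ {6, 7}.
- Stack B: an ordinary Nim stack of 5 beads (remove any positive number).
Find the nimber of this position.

4

Build the Grundy sequence for stack A with g(k) = mex{g(k−s) : s ∈ {6, 7}, s ≤ k}:
k:     0  1  2  3  4  5  6  7  8
g(k):  0  0  0  0  0  0  1  1  1
So g(8) = 1.
Stack B is a plain Nim stack of size 5, so its Grundy value is 5.
The value of a disjunctive sum is the nim-sum of the parts.
Combined value = 1 ⊕ 5 = 4.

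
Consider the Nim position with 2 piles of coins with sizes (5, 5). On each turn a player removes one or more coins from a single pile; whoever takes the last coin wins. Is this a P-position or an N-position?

P-position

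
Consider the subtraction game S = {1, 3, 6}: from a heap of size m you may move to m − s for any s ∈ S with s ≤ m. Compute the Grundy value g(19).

1

Build the Grundy sequence with g(k) = mex{g(k−s) : s ∈ {1, 3, 6}, s ≤ k}:
k:     0  1  2  3  4  5  6  7  8  9 10 11 12 13 14 15 16 17 18 19
g(k):  0  1  0  1  0  1  2  3  2  0  1  0  1  0  1  2  3  2  0  1
So g(19) = 1.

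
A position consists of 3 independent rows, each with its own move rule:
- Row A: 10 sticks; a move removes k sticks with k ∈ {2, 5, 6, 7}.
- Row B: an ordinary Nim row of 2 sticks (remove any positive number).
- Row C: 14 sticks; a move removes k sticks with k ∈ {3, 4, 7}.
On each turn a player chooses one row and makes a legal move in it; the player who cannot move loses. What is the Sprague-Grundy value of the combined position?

0

Build the Grundy sequence for row A with g(k) = mex{g(k−s) : s ∈ {2, 5, 6, 7}, s ≤ k}:
g(0) = mex{} = 0
g(1) = mex{} = 0
g(2) = mex{0} = 1
g(3) = mex{0} = 1
g(4) = mex{1} = 0
g(5) = mex{0,1} = 2
g(6) = mex{0} = 1
g(7) = mex{0,1,2} = 3
g(8) = mex{0,1} = 2
g(9) = mex{0,1,3} = 2
g(10) = mex{0,1,2} = 3
So g(10) = 3.
Row B is a plain Nim row of size 2, so its Grundy value is 2.
Build the Grundy sequence for row C with g(k) = mex{g(k−s) : s ∈ {3, 4, 7}, s ≤ k}:
g(0) = mex{} = 0
g(1) = mex{} = 0
g(2) = mex{} = 0
g(3) = mex{0} = 1
g(4) = mex{0} = 1
g(5) = mex{0} = 1
g(6) = mex{0,1} = 2
g(7) = mex{0,1} = 2
g(8) = mex{0,1} = 2
g(9) = mex{0,1,2} = 3
g(10) = mex{1,2} = 0
g(11) = mex{1,2} = 0
g(12) = mex{1,2,3} = 0
g(13) = mex{0,2,3} = 1
g(14) = mex{0,2} = 1
So g(14) = 1.
The value of a disjunctive sum is the nim-sum of the parts.
Combined value = 3 XOR 2 XOR 1 = 0.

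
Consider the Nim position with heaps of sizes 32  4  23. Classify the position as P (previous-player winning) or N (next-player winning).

Compute the nim-sum pairwise:
32 ⊕ 4 = 36
36 ⊕ 23 = 51
The nim-sum is 51 ≠ 0, so this is an N-position: the player to move can win.

N-position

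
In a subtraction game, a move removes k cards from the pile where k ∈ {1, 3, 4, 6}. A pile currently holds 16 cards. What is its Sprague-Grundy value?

Build the Grundy sequence with g(k) = mex{g(k−s) : s ∈ {1, 3, 4, 6}, s ≤ k}:
k:     0  1  2  3  4  5  6  7  8  9 10 11 12 13 14 15 16
g(k):  0  1  0  1  2  3  2  0  1  0  1  2  3  2  0  1  0
So g(16) = 0.

0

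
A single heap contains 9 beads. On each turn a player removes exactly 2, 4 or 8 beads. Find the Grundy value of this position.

1

Grundy values for subtraction set {2, 4, 8}:
g(0) = mex{} = 0
g(1) = mex{} = 0
g(2) = mex{0} = 1
g(3) = mex{0} = 1
g(4) = mex{0,1} = 2
g(5) = mex{0,1} = 2
g(6) = mex{1,2} = 0
g(7) = mex{1,2} = 0
g(8) = mex{0,2} = 1
g(9) = mex{0,2} = 1
So g(9) = 1.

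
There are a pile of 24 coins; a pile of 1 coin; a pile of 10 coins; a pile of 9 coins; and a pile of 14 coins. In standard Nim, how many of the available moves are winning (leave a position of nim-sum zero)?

1

Nim-sum: 24 ⊕ 1 ⊕ 10 ⊕ 9 ⊕ 14 = 20.
The overall nim-sum is X = 20. A pile of size p has a winning move iff p XOR X < p (reduce it to p XOR X).
  24: 24 XOR 20 = 12 < 24 — winning move (to 12).
  1: 1 XOR 20 = 21 ≥ 1 — no move.
  10: 10 XOR 20 = 30 ≥ 10 — no move.
  9: 9 XOR 20 = 29 ≥ 9 — no move.
  14: 14 XOR 20 = 26 ≥ 14 — no move.
That gives 1 winning move.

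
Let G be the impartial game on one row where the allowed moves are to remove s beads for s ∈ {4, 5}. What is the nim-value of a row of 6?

1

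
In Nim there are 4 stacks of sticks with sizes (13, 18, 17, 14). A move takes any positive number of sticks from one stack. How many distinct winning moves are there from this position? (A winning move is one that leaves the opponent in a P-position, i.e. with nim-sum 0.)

0

Bitwise XOR of the heap sizes:
  01101  (13)
  10010  (18)
  10001  (17)
  01110  (14)
  -----
  00000  (0)
The nim-sum is already 0, so every move leaves a nonzero nim-sum — there are no winning moves.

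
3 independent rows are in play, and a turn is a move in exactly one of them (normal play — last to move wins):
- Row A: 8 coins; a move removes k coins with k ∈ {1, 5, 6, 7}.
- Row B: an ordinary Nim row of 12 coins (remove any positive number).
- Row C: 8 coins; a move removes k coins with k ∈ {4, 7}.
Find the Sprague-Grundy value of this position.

For row A, compute g(0), g(1), … with moves {1, 5, 6, 7}:
k:     0  1  2  3  4  5  6  7  8
g(k):  0  1  0  1  0  1  2  3  2
So g(8) = 2.
Row B is a plain Nim row of size 12, so its Grundy value is 12.
Grundy values for row C (subtraction set {4, 7}):
g(0) = mex{} = 0
g(1) = mex{} = 0
g(2) = mex{} = 0
g(3) = mex{} = 0
g(4) = mex{0} = 1
g(5) = mex{0} = 1
g(6) = mex{0} = 1
g(7) = mex{0} = 1
g(8) = mex{0,1} = 2
So g(8) = 2.
The value of a disjunctive sum is the nim-sum of the parts.
Combined value = 2 XOR 12 XOR 2 = 12.

12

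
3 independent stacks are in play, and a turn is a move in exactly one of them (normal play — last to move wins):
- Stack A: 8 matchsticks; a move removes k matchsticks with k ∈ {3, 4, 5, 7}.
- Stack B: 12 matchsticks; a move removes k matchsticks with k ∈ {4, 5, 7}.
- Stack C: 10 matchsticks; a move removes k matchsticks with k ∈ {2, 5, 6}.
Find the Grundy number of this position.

3

Build the Grundy sequence for stack A with g(k) = mex{g(k−s) : s ∈ {3, 4, 5, 7}, s ≤ k}:
g(0) = mex{} = 0
g(1) = mex{} = 0
g(2) = mex{} = 0
g(3) = mex{0} = 1
g(4) = mex{0} = 1
g(5) = mex{0} = 1
g(6) = mex{0,1} = 2
g(7) = mex{0,1} = 2
g(8) = mex{0,1} = 2
So g(8) = 2.
Grundy values for stack B (subtraction set {4, 5, 7}):
k:     0  1  2  3  4  5  6  7  8  9 10 11 12
g(k):  0  0  0  0  1  1  1  1  2  2  2  0  0
So g(12) = 0.
For stack C, compute g(0), g(1), … with moves {2, 5, 6}:
k:     0  1  2  3  4  5  6  7  8  9 10
g(k):  0  0  1  1  0  2  1  3  0  2  1
So g(10) = 1.
The value of a disjunctive sum is the nim-sum of the parts.
Combined value = 2 XOR 0 XOR 1 = 3.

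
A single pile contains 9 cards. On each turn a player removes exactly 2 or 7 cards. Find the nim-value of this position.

0

Compute g(0), g(1), … for moves {2, 7}:
k:     0  1  2  3  4  5  6  7  8  9
g(k):  0  0  1  1  0  0  1  1  2  0
So g(9) = 0.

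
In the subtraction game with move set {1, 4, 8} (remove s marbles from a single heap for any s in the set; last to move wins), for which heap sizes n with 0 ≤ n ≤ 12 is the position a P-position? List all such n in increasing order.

0, 2, 5, 7, 12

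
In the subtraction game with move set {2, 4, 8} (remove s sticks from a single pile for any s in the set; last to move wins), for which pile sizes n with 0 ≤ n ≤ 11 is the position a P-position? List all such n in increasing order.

0, 1, 6, 7

Compute g(0), g(1), … for moves {2, 4, 8}:
k:     0  1  2  3  4  5  6  7  8  9 10 11
g(k):  0  0  1  1  2  2  0  0  1  1  2  2
The P-positions (g = 0) in 0..11 are 0, 1, 6, 7.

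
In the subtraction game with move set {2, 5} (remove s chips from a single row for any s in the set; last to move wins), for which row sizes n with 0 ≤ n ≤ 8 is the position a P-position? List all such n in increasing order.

0, 1, 4, 7, 8

Build the Grundy sequence with g(k) = mex{g(k−s) : s ∈ {2, 5}, s ≤ k}:
g(0) = mex{} = 0
g(1) = mex{} = 0
g(2) = mex{0} = 1
g(3) = mex{0} = 1
g(4) = mex{1} = 0
g(5) = mex{0,1} = 2
g(6) = mex{0} = 1
g(7) = mex{1,2} = 0
g(8) = mex{1} = 0
The P-positions (g = 0) in 0..8 are 0, 1, 4, 7, 8.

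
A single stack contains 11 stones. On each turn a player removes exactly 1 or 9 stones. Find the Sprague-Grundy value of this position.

1

Compute g(0), g(1), … for moves {1, 9}:
k:     0  1  2  3  4  5  6  7  8  9 10 11
g(k):  0  1  0  1  0  1  0  1  0  1  0  1
So g(11) = 1.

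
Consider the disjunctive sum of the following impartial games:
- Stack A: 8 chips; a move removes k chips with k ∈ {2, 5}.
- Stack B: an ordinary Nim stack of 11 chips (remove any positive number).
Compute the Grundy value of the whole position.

11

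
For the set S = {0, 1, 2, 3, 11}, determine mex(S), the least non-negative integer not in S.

4

The values 0, 1, 2, 3 are all present; 4 is the first non-negative integer missing from the set.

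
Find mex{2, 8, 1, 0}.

3

The values 0, 1, 2 are all present; 3 is the first non-negative integer missing from the set.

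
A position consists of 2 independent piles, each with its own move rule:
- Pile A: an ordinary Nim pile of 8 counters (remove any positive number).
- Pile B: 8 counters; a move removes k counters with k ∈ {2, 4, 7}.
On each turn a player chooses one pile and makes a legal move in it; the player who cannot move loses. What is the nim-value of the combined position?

9

Pile A is a plain Nim pile of size 8, so its Grundy value is 8.
Build the Grundy sequence for pile B with g(k) = mex{g(k−s) : s ∈ {2, 4, 7}, s ≤ k}:
k:     0  1  2  3  4  5  6  7  8
g(k):  0  0  1  1  2  2  0  3  1
So g(8) = 1.
By the Sprague-Grundy theorem, the Grundy value of a sum of independent games is the XOR of the component values.
Combined value = 8 XOR 1 = 9.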